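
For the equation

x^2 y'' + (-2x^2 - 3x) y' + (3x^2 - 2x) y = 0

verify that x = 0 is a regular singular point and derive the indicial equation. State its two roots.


Divide by x^2 to reach normal form y'' + P_1(x) y' + P_2(x) y = 0 with P_1(x) = -2 - 3/x and P_2(x) = 3 - 2/x.
x = 0 is a singular point because the y'-coefficient -2 - 3/x has a pole at x = 0 and the y-coefficient 3 - 2/x has a pole at x = 0.
It is a regular singular point because x P_1(x) = p(x) = -2x - 3 and x^2 P_2(x) = q(x) = 3x^2 - 2x are polynomials, hence analytic at x = 0.
p(0) = -3,  q(0) = 0.
Indicial equation: r(r-1) + p(0) r + q(0) = 0, i.e. r^2 + (p(0) - 1) r + q(0) = 0, i.e. r^2 - 4 r = 0.
Discriminant: (-4)^2 - 4(0) = 16, so r = (4 ± 4)/2.
Solving: r_1 = 4, r_2 = 0.

indicial: r^2 - 4 r = 0; roots r_1 = 4, r_2 = 0


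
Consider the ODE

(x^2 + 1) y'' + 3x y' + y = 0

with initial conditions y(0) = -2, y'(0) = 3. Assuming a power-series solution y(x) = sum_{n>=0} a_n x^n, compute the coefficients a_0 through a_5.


Ansatz: y(x) = sum_{n>=0} a_n x^n, so y'(x) = sum_{n>=1} n a_n x^(n-1) and y''(x) = sum_{n>=2} n(n-1) a_n x^(n-2).
Substitute into P(x) y'' + Q(x) y' + R(x) y = 0 with P(x) = x^2 + 1, Q(x) = 3x, R(x) = 1, and match powers of x.
Initial conditions: a_0 = -2, a_1 = 3.
Setting the coefficient of each power of x to zero and solving order by order (substituting the coefficients already found):
  x^0: 2 a_2 + a_0 = 0  ->  2 a_2 = -a_0 = 2  ->  a_2 = 1
  x^1: 6 a_3 + 4 a_1 = 0  ->  6 a_3 = -4 a_1 = -12  ->  a_3 = -2
  x^2: 12 a_4 + 9 a_2 = 0  ->  12 a_4 = -9 a_2 = -9  ->  a_4 = -3/4
  x^3: 20 a_5 + 16 a_3 = 0  ->  20 a_5 = -16 a_3 = 32  ->  a_5 = 8/5
Truncated series: y(x) = -2 + 3 x + x^2 - 2 x^3 - (3/4) x^4 + (8/5) x^5 + O(x^6).

a_0 = -2; a_1 = 3; a_2 = 1; a_3 = -2; a_4 = -3/4; a_5 = 8/5


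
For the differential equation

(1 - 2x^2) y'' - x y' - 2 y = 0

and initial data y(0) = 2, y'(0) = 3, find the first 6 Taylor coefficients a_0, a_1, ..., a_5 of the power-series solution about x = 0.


Ansatz: y(x) = sum_{n>=0} a_n x^n, so y'(x) = sum_{n>=1} n a_n x^(n-1) and y''(x) = sum_{n>=2} n(n-1) a_n x^(n-2).
Substitute into P(x) y'' + Q(x) y' + R(x) y = 0 with P(x) = 1 - 2x^2, Q(x) = -x, R(x) = -2, and match powers of x.
Initial conditions: a_0 = 2, a_1 = 3.
Setting the coefficient of each power of x to zero and solving order by order (substituting the coefficients already found):
  x^0: 2 a_2 - 2 a_0 = 0  ->  2 a_2 = 2 a_0 = 4  ->  a_2 = 2
  x^1: 6 a_3 - 3 a_1 = 0  ->  6 a_3 = 3 a_1 = 9  ->  a_3 = 3/2
  x^2: 12 a_4 - 8 a_2 = 0  ->  12 a_4 = 8 a_2 = 16  ->  a_4 = 4/3
  x^3: 20 a_5 - 17 a_3 = 0  ->  20 a_5 = 17 a_3 = 51/2  ->  a_5 = 51/40
Truncated series: y(x) = 2 + 3 x + 2 x^2 + (3/2) x^3 + (4/3) x^4 + (51/40) x^5 + O(x^6).

a_0 = 2; a_1 = 3; a_2 = 2; a_3 = 3/2; a_4 = 4/3; a_5 = 51/40


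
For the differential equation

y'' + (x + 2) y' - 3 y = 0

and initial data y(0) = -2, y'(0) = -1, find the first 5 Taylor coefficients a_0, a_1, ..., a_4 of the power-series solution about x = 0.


Ansatz: y(x) = sum_{n>=0} a_n x^n, so y'(x) = sum_{n>=1} n a_n x^(n-1) and y''(x) = sum_{n>=2} n(n-1) a_n x^(n-2).
Substitute into P(x) y'' + Q(x) y' + R(x) y = 0 with P(x) = 1, Q(x) = x + 2, R(x) = -3, and match powers of x.
Initial conditions: a_0 = -2, a_1 = -1.
Setting the coefficient of each power of x to zero and solving order by order (substituting the coefficients already found):
  x^0: 2 a_2 + 2 a_1 - 3 a_0 = 0  ->  2 a_2 = -2 a_1 + 3 a_0 = -4  ->  a_2 = -2
  x^1: 6 a_3 + 4 a_2 - 2 a_1 = 0  ->  6 a_3 = -4 a_2 + 2 a_1 = 6  ->  a_3 = 1
  x^2: 12 a_4 + 6 a_3 - a_2 = 0  ->  12 a_4 = -6 a_3 + a_2 = -8  ->  a_4 = -2/3
Truncated series: y(x) = -2 - x - 2 x^2 + x^3 - (2/3) x^4 + O(x^5).

a_0 = -2; a_1 = -1; a_2 = -2; a_3 = 1; a_4 = -2/3


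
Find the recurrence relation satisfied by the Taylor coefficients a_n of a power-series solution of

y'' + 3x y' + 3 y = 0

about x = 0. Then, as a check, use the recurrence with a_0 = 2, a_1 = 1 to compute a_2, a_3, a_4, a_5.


Substitute y = sum_n a_n x^n.
y''(x) has coefficient (n+2)(n+1) a_{n+2} at x^n;
3 x y'(x) has coefficient 3 n a_n at x^n (shift);
3 y(x) has coefficient 3 a_n at x^n.
Matching x^n: (n+2)(n+1) a_{n+2} + (3n + 3) a_n = 0.
Thus a_{n+2} = (-3n - 3) / ((n+1)(n+2)) * a_n.

Check with a_0 = 2, a_1 = 1 (apply the recurrence for n = 0, 1, 2, 3): a_0 = 2, a_1 = 1, a_2 = -3, a_3 = -1, a_4 = 9/4, a_5 = 3/5.

a_(n+2) = (-3n - 3) / ((n+1)(n+2)) * a_n; check: a_0 = 2, a_1 = 1, a_2 = -3, a_3 = -1, a_4 = 9/4, a_5 = 3/5


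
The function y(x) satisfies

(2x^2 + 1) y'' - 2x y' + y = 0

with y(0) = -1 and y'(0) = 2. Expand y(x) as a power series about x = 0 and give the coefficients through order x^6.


Ansatz: y(x) = sum_{n>=0} a_n x^n, so y'(x) = sum_{n>=1} n a_n x^(n-1) and y''(x) = sum_{n>=2} n(n-1) a_n x^(n-2).
Substitute into P(x) y'' + Q(x) y' + R(x) y = 0 with P(x) = 2x^2 + 1, Q(x) = -2x, R(x) = 1, and match powers of x.
Initial conditions: a_0 = -1, a_1 = 2.
Setting the coefficient of each power of x to zero and solving order by order (substituting the coefficients already found):
  x^0: 2 a_2 + a_0 = 0  ->  2 a_2 = -a_0 = 1  ->  a_2 = 1/2
  x^1: 6 a_3 - a_1 = 0  ->  6 a_3 = a_1 = 2  ->  a_3 = 1/3
  x^2: 12 a_4 + a_2 = 0  ->  12 a_4 = -a_2 = -1/2  ->  a_4 = -1/24
  x^3: 20 a_5 + 7 a_3 = 0  ->  20 a_5 = -7 a_3 = -7/3  ->  a_5 = -7/60
  x^4: 30 a_6 + 17 a_4 = 0  ->  30 a_6 = -17 a_4 = 17/24  ->  a_6 = 17/720
Truncated series: y(x) = -1 + 2 x + (1/2) x^2 + (1/3) x^3 - (1/24) x^4 - (7/60) x^5 + (17/720) x^6 + O(x^7).

a_0 = -1; a_1 = 2; a_2 = 1/2; a_3 = 1/3; a_4 = -1/24; a_5 = -7/60; a_6 = 17/720


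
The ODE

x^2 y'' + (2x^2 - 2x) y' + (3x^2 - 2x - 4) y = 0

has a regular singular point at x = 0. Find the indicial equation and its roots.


Divide by x^2 to reach normal form y'' + P_1(x) y' + P_2(x) y = 0 with P_1(x) = 2 - 2/x and P_2(x) = 3 - 2/x - 4/x^2.
x = 0 is a singular point because the y'-coefficient 2 - 2/x has a pole at x = 0 and the y-coefficient 3 - 2/x - 4/x^2 has a pole at x = 0.
It is a regular singular point because x P_1(x) = p(x) = 2x - 2 and x^2 P_2(x) = q(x) = 3x^2 - 2x - 4 are polynomials, hence analytic at x = 0.
p(0) = -2,  q(0) = -4.
Indicial equation: r(r-1) + p(0) r + q(0) = 0, i.e. r^2 + (p(0) - 1) r + q(0) = 0, i.e. r^2 - 3 r - 4 = 0.
Discriminant: (-3)^2 - 4(-4) = 25, so r = (3 ± 5)/2.
Solving: r_1 = 4, r_2 = -1.

indicial: r^2 - 3 r - 4 = 0; roots r_1 = 4, r_2 = -1


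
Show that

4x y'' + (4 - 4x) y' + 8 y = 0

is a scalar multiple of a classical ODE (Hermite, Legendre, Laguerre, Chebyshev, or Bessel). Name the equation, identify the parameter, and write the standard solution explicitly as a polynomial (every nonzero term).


All three coefficients share the factor 4; dividing through by 4 gives  x y'' + (1 - x) y' + 2 y = 0.
This matches the Laguerre equation x y'' + (1 - x) y' + n y = 0 with n = 2; the polynomial solution is L_2(x).
With y = sum_k a_k x^k, matching x^k gives (k+1)k a_{k+1} + (k+1) a_{k+1} - k a_k + n a_k = 0, i.e. (k+1)^2 a_{k+1} = (k - n) a_k = (k - 2) a_k. The right side vanishes at k = 2, so the series terminates at degree 2.
Standard normalization L_n(0) = 1 gives a_0 = 1. Work upward with a_{k+1} = (k - 2) a_k / (k+1)^2:
  a_1 = (0 - 2)(1) / 1^2 = -2/1 = -2
  a_2 = (1 - 2)(-2) / 2^2 = 2/4 = 1/2
Hence L_2(x) = x^2/2 - 2 x + 1.

L_2(x); series = x^2/2 - 2 x + 1


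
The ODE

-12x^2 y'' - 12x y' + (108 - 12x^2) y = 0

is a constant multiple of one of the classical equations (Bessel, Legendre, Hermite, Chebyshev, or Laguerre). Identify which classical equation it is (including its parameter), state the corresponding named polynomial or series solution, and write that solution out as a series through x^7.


All three coefficients share the factor -12; dividing through by -12 gives  x^2 y'' + x y' + (x^2 - 9) y = 0.
This matches the Bessel equation x^2 y'' + x y' + (x^2 - nu^2) y = 0 with nu^2 = 9, so nu = 3; the solution bounded at x = 0 is J_3(x).
Frobenius at x = 0: indicial roots ±nu; for r = nu the recurrence k(k + 2nu) c_k = -c_{k-2} gives the standard series J_nu(x) = sum_{k>=0} (-1)^k / (k! (k+nu)!) (x/2)^(2k+nu). Evaluate the first 3 terms:
  k = 0: (-1)^0 / (0! * 3! * 2^3) x^3 = 1/(1*6*8) x^3 = (1/48) x^3
  k = 1: (-1)^1 / (1! * 4! * 2^5) x^5 = -1/(1*24*32) x^5 = (-1/768) x^5
  k = 2: (-1)^2 / (2! * 5! * 2^7) x^7 = 1/(2*120*128) x^7 = (1/30720) x^7
Hence J_3(x) = x^7/30720 - x^5/768 + x^3/48 + ....

J_3(x); series = x^7/30720 - x^5/768 + x^3/48


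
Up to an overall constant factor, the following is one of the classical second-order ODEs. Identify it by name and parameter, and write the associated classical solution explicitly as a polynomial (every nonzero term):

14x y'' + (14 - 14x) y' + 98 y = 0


All three coefficients share the factor 14; dividing through by 14 gives  x y'' + (1 - x) y' + 7 y = 0.
This matches the Laguerre equation x y'' + (1 - x) y' + n y = 0 with n = 7; the polynomial solution is L_7(x).
With y = sum_k a_k x^k, matching x^k gives (k+1)k a_{k+1} + (k+1) a_{k+1} - k a_k + n a_k = 0, i.e. (k+1)^2 a_{k+1} = (k - n) a_k = (k - 7) a_k. The right side vanishes at k = 7, so the series terminates at degree 7.
Standard normalization L_n(0) = 1 gives a_0 = 1. Work upward with a_{k+1} = (k - 7) a_k / (k+1)^2:
  a_1 = (0 - 7)(1) / 1^2 = -7/1 = -7
  a_2 = (1 - 7)(-7) / 2^2 = 42/4 = 21/2
  a_3 = (2 - 7)(21/2) / 3^2 = (-105/2)/9 = -35/6
  a_4 = (3 - 7)(-35/6) / 4^2 = (70/3)/16 = 35/24
  a_5 = (4 - 7)(35/24) / 5^2 = (-35/8)/25 = -7/40
  a_6 = (5 - 7)(-7/40) / 6^2 = (7/20)/36 = 7/720
  a_7 = (6 - 7)(7/720) / 7^2 = (-7/720)/49 = -1/5040
Hence L_7(x) = -x^7/5040 + 7 x^6/720 - 7 x^5/40 + 35 x^4/24 - 35 x^3/6 + 21 x^2/2 - 7 x + 1.

L_7(x); series = -x^7/5040 + 7 x^6/720 - 7 x^5/40 + 35 x^4/24 - 35 x^3/6 + 21 x^2/2 - 7 x + 1


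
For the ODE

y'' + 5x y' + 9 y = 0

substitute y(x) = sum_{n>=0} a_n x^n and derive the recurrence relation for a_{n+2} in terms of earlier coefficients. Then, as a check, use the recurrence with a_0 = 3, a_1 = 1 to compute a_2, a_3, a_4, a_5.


Substitute y = sum_n a_n x^n.
y''(x) has coefficient (n+2)(n+1) a_{n+2} at x^n;
5 x y'(x) has coefficient 5 n a_n at x^n (shift);
9 y(x) has coefficient 9 a_n at x^n.
Matching x^n: (n+2)(n+1) a_{n+2} + (5n + 9) a_n = 0.
Thus a_{n+2} = (-5n - 9) / ((n+1)(n+2)) * a_n.

Check with a_0 = 3, a_1 = 1 (apply the recurrence for n = 0, 1, 2, 3): a_0 = 3, a_1 = 1, a_2 = -27/2, a_3 = -7/3, a_4 = 171/8, a_5 = 14/5.

a_(n+2) = (-5n - 9) / ((n+1)(n+2)) * a_n; check: a_0 = 3, a_1 = 1, a_2 = -27/2, a_3 = -7/3, a_4 = 171/8, a_5 = 14/5


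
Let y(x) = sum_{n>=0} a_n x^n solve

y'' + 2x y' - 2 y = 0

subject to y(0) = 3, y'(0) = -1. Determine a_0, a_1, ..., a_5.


Ansatz: y(x) = sum_{n>=0} a_n x^n, so y'(x) = sum_{n>=1} n a_n x^(n-1) and y''(x) = sum_{n>=2} n(n-1) a_n x^(n-2).
Substitute into P(x) y'' + Q(x) y' + R(x) y = 0 with P(x) = 1, Q(x) = 2x, R(x) = -2, and match powers of x.
Initial conditions: a_0 = 3, a_1 = -1.
Setting the coefficient of each power of x to zero and solving order by order (substituting the coefficients already found):
  x^0: 2 a_2 - 2 a_0 = 0  ->  2 a_2 = 2 a_0 = 6  ->  a_2 = 3
  x^1: 6 a_3 = 0  ->  a_3 = 0
  x^2: 12 a_4 + 2 a_2 = 0  ->  12 a_4 = -2 a_2 = -6  ->  a_4 = -1/2
  x^3: 20 a_5 + 4 a_3 = 0  ->  20 a_5 = -4 a_3 = 0  ->  a_5 = 0
Truncated series: y(x) = 3 - x + 3 x^2 - (1/2) x^4 + O(x^6).

a_0 = 3; a_1 = -1; a_2 = 3; a_3 = 0; a_4 = -1/2; a_5 = 0


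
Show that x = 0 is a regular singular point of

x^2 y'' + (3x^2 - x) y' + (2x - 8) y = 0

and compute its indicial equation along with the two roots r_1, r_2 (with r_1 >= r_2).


Divide by x^2 to reach normal form y'' + P_1(x) y' + P_2(x) y = 0 with P_1(x) = 3 - 1/x and P_2(x) = 2/x - 8/x^2.
x = 0 is a singular point because the y'-coefficient 3 - 1/x has a pole at x = 0 and the y-coefficient 2/x - 8/x^2 has a pole at x = 0.
It is a regular singular point because x P_1(x) = p(x) = 3x - 1 and x^2 P_2(x) = q(x) = 2x - 8 are polynomials, hence analytic at x = 0.
p(0) = -1,  q(0) = -8.
Indicial equation: r(r-1) + p(0) r + q(0) = 0, i.e. r^2 + (p(0) - 1) r + q(0) = 0, i.e. r^2 - 2 r - 8 = 0.
Discriminant: (-2)^2 - 4(-8) = 36, so r = (2 ± 6)/2.
Solving: r_1 = 4, r_2 = -2.

indicial: r^2 - 2 r - 8 = 0; roots r_1 = 4, r_2 = -2


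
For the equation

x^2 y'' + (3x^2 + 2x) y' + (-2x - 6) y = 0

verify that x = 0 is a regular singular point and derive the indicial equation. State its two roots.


Divide by x^2 to reach normal form y'' + P_1(x) y' + P_2(x) y = 0 with P_1(x) = 3 + 2/x and P_2(x) = -2/x - 6/x^2.
x = 0 is a singular point because the y'-coefficient 3 + 2/x has a pole at x = 0 and the y-coefficient -2/x - 6/x^2 has a pole at x = 0.
It is a regular singular point because x P_1(x) = p(x) = 3x + 2 and x^2 P_2(x) = q(x) = -2x - 6 are polynomials, hence analytic at x = 0.
p(0) = 2,  q(0) = -6.
Indicial equation: r(r-1) + p(0) r + q(0) = 0, i.e. r^2 + (p(0) - 1) r + q(0) = 0, i.e. r^2 + 1 r - 6 = 0.
Discriminant: (1)^2 - 4(-6) = 25, so r = (-1 ± 5)/2.
Solving: r_1 = 2, r_2 = -3.

indicial: r^2 + 1 r - 6 = 0; roots r_1 = 2, r_2 = -3


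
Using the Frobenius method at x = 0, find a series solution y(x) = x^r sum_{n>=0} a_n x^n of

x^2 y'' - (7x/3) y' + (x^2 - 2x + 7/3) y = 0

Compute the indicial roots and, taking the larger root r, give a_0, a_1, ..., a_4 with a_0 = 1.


Write in Frobenius form y'' + (p(x)/x) y' + (q(x)/x^2) y = 0:
  p(x) = -7/3,  q(x) = x^2 - 2x + 7/3.
Indicial equation: r(r-1) + (-7/3) r + (7/3) = 0 -> roots r_1 = 7/3, r_2 = 1.
Take r = r_1 = 7/3. Let y(x) = x^r sum_{n>=0} a_n x^n with a_0 = 1.
Substitute y = x^r sum a_n x^n and match x^{r+n}. The recurrence is
  D(n) a_n - 2 a_{n-1} + 1 a_{n-2} = 0,  where D(n) = (r+n)(r+n-1) + (-7/3)(r+n) + (7/3).
  a_n = [2 a_{n-1} - 1 a_{n-2}] / D(n).
Since the indicial polynomial factors as (r - r_1)(r - r_2), D(n) = (r_1 + n - r_1)(r_1 + n - r_2) = n(n + 4/3).
Evaluating step by step (a_0 = 1):
  n = 1: D(1) = 1(1 + 4/3) = 7/3; numerator = 2(1) = 2; a_1 = (2)/(7/3) = 6/7
  n = 2: D(2) = 2(2 + 4/3) = 20/3; numerator = 2(6/7) - 1(1) = 5/7; a_2 = (5/7)/(20/3) = 3/28
  n = 3: D(3) = 3(3 + 4/3) = 13; numerator = 2(3/28) - 1(6/7) = -9/14; a_3 = (-9/14)/(13) = -9/182
  n = 4: D(4) = 4(4 + 4/3) = 64/3; numerator = 2(-9/182) - 1(3/28) = -75/364; a_4 = (-75/364)/(64/3) = -225/23296

r = 7/3; a_0 = 1; a_1 = 6/7; a_2 = 3/28; a_3 = -9/182; a_4 = -225/23296


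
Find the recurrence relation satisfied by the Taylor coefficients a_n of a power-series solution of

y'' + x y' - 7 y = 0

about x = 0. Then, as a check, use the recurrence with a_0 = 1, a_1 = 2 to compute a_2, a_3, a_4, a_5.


Substitute y = sum_n a_n x^n.
y''(x) has coefficient (n+2)(n+1) a_{n+2} at x^n;
x y'(x) has coefficient n a_n at x^n (shift);
-7 y(x) has coefficient -7 a_n at x^n.
Matching x^n: (n+2)(n+1) a_{n+2} + (n - 7) a_n = 0.
Thus a_{n+2} = (-n + 7) / ((n+1)(n+2)) * a_n.

Check with a_0 = 1, a_1 = 2 (apply the recurrence for n = 0, 1, 2, 3): a_0 = 1, a_1 = 2, a_2 = 7/2, a_3 = 2, a_4 = 35/24, a_5 = 2/5.

a_(n+2) = (-n + 7) / ((n+1)(n+2)) * a_n; check: a_0 = 1, a_1 = 2, a_2 = 7/2, a_3 = 2, a_4 = 35/24, a_5 = 2/5


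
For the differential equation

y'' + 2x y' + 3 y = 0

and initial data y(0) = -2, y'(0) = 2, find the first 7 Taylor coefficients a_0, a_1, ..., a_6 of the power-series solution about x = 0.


Ansatz: y(x) = sum_{n>=0} a_n x^n, so y'(x) = sum_{n>=1} n a_n x^(n-1) and y''(x) = sum_{n>=2} n(n-1) a_n x^(n-2).
Substitute into P(x) y'' + Q(x) y' + R(x) y = 0 with P(x) = 1, Q(x) = 2x, R(x) = 3, and match powers of x.
Initial conditions: a_0 = -2, a_1 = 2.
Setting the coefficient of each power of x to zero and solving order by order (substituting the coefficients already found):
  x^0: 2 a_2 + 3 a_0 = 0  ->  2 a_2 = -3 a_0 = 6  ->  a_2 = 3
  x^1: 6 a_3 + 5 a_1 = 0  ->  6 a_3 = -5 a_1 = -10  ->  a_3 = -5/3
  x^2: 12 a_4 + 7 a_2 = 0  ->  12 a_4 = -7 a_2 = -21  ->  a_4 = -7/4
  x^3: 20 a_5 + 9 a_3 = 0  ->  20 a_5 = -9 a_3 = 15  ->  a_5 = 3/4
  x^4: 30 a_6 + 11 a_4 = 0  ->  30 a_6 = -11 a_4 = 77/4  ->  a_6 = 77/120
Truncated series: y(x) = -2 + 2 x + 3 x^2 - (5/3) x^3 - (7/4) x^4 + (3/4) x^5 + (77/120) x^6 + O(x^7).

a_0 = -2; a_1 = 2; a_2 = 3; a_3 = -5/3; a_4 = -7/4; a_5 = 3/4; a_6 = 77/120


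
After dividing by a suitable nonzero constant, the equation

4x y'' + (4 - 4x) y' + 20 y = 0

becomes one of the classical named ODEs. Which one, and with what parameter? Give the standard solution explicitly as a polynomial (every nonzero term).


All three coefficients share the factor 4; dividing through by 4 gives  x y'' + (1 - x) y' + 5 y = 0.
This matches the Laguerre equation x y'' + (1 - x) y' + n y = 0 with n = 5; the polynomial solution is L_5(x).
With y = sum_k a_k x^k, matching x^k gives (k+1)k a_{k+1} + (k+1) a_{k+1} - k a_k + n a_k = 0, i.e. (k+1)^2 a_{k+1} = (k - n) a_k = (k - 5) a_k. The right side vanishes at k = 5, so the series terminates at degree 5.
Standard normalization L_n(0) = 1 gives a_0 = 1. Work upward with a_{k+1} = (k - 5) a_k / (k+1)^2:
  a_1 = (0 - 5)(1) / 1^2 = -5/1 = -5
  a_2 = (1 - 5)(-5) / 2^2 = 20/4 = 5
  a_3 = (2 - 5)(5) / 3^2 = -15/9 = -5/3
  a_4 = (3 - 5)(-5/3) / 4^2 = (10/3)/16 = 5/24
  a_5 = (4 - 5)(5/24) / 5^2 = (-5/24)/25 = -1/120
Hence L_5(x) = -x^5/120 + 5 x^4/24 - 5 x^3/3 + 5 x^2 - 5 x + 1.

L_5(x); series = -x^5/120 + 5 x^4/24 - 5 x^3/3 + 5 x^2 - 5 x + 1


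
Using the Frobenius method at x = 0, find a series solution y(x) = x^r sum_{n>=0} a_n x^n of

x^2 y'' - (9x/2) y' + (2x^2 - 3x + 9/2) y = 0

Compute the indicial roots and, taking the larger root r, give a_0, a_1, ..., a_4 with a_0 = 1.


Write in Frobenius form y'' + (p(x)/x) y' + (q(x)/x^2) y = 0:
  p(x) = -9/2,  q(x) = 2x^2 - 3x + 9/2.
Indicial equation: r(r-1) + (-9/2) r + (9/2) = 0 -> roots r_1 = 9/2, r_2 = 1.
Take r = r_1 = 9/2. Let y(x) = x^r sum_{n>=0} a_n x^n with a_0 = 1.
Substitute y = x^r sum a_n x^n and match x^{r+n}. The recurrence is
  D(n) a_n - 3 a_{n-1} + 2 a_{n-2} = 0,  where D(n) = (r+n)(r+n-1) + (-9/2)(r+n) + (9/2).
  a_n = [3 a_{n-1} - 2 a_{n-2}] / D(n).
Since the indicial polynomial factors as (r - r_1)(r - r_2), D(n) = (r_1 + n - r_1)(r_1 + n - r_2) = n(n + 7/2).
Evaluating step by step (a_0 = 1):
  n = 1: D(1) = 1(1 + 7/2) = 9/2; numerator = 3(1) = 3; a_1 = (3)/(9/2) = 2/3
  n = 2: D(2) = 2(2 + 7/2) = 11; numerator = 3(2/3) - 2(1) = 0; a_2 = (0)/(11) = 0
  n = 3: D(3) = 3(3 + 7/2) = 39/2; numerator = 3(0) - 2(2/3) = -4/3; a_3 = (-4/3)/(39/2) = -8/117
  n = 4: D(4) = 4(4 + 7/2) = 30; numerator = 3(-8/117) - 2(0) = -8/39; a_4 = (-8/39)/(30) = -4/585

r = 9/2; a_0 = 1; a_1 = 2/3; a_2 = 0; a_3 = -8/117; a_4 = -4/585


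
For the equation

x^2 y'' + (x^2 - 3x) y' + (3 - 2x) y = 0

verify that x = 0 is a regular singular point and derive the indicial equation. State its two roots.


Divide by x^2 to reach normal form y'' + P_1(x) y' + P_2(x) y = 0 with P_1(x) = 1 - 3/x and P_2(x) = -2/x + 3/x^2.
x = 0 is a singular point because the y'-coefficient 1 - 3/x has a pole at x = 0 and the y-coefficient -2/x + 3/x^2 has a pole at x = 0.
It is a regular singular point because x P_1(x) = p(x) = x - 3 and x^2 P_2(x) = q(x) = 3 - 2x are polynomials, hence analytic at x = 0.
p(0) = -3,  q(0) = 3.
Indicial equation: r(r-1) + p(0) r + q(0) = 0, i.e. r^2 + (p(0) - 1) r + q(0) = 0, i.e. r^2 - 4 r + 3 = 0.
Discriminant: (-4)^2 - 4(3) = 4, so r = (4 ± 2)/2.
Solving: r_1 = 3, r_2 = 1.

indicial: r^2 - 4 r + 3 = 0; roots r_1 = 3, r_2 = 1


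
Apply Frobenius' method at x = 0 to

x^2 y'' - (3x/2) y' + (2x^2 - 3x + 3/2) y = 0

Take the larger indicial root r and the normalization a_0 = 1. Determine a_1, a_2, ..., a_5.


Write in Frobenius form y'' + (p(x)/x) y' + (q(x)/x^2) y = 0:
  p(x) = -3/2,  q(x) = 2x^2 - 3x + 3/2.
Indicial equation: r(r-1) + (-3/2) r + (3/2) = 0 -> roots r_1 = 3/2, r_2 = 1.
Take r = r_1 = 3/2. Let y(x) = x^r sum_{n>=0} a_n x^n with a_0 = 1.
Substitute y = x^r sum a_n x^n and match x^{r+n}. The recurrence is
  D(n) a_n - 3 a_{n-1} + 2 a_{n-2} = 0,  where D(n) = (r+n)(r+n-1) + (-3/2)(r+n) + (3/2).
  a_n = [3 a_{n-1} - 2 a_{n-2}] / D(n).
Since the indicial polynomial factors as (r - r_1)(r - r_2), D(n) = (r_1 + n - r_1)(r_1 + n - r_2) = n(n + 1/2).
Evaluating step by step (a_0 = 1):
  n = 1: D(1) = 1(1 + 1/2) = 3/2; numerator = 3(1) = 3; a_1 = (3)/(3/2) = 2
  n = 2: D(2) = 2(2 + 1/2) = 5; numerator = 3(2) - 2(1) = 4; a_2 = (4)/(5) = 4/5
  n = 3: D(3) = 3(3 + 1/2) = 21/2; numerator = 3(4/5) - 2(2) = -8/5; a_3 = (-8/5)/(21/2) = -16/105
  n = 4: D(4) = 4(4 + 1/2) = 18; numerator = 3(-16/105) - 2(4/5) = -72/35; a_4 = (-72/35)/(18) = -4/35
  n = 5: D(5) = 5(5 + 1/2) = 55/2; numerator = 3(-4/35) - 2(-16/105) = -4/105; a_5 = (-4/105)/(55/2) = -8/5775

r = 3/2; a_0 = 1; a_1 = 2; a_2 = 4/5; a_3 = -16/105; a_4 = -4/35; a_5 = -8/5775


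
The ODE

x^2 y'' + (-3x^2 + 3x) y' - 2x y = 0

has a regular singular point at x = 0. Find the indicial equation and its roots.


Divide by x^2 to reach normal form y'' + P_1(x) y' + P_2(x) y = 0 with P_1(x) = -3 + 3/x and P_2(x) = -2/x.
x = 0 is a singular point because the y'-coefficient -3 + 3/x has a pole at x = 0 and the y-coefficient -2/x has a pole at x = 0.
It is a regular singular point because x P_1(x) = p(x) = 3 - 3x and x^2 P_2(x) = q(x) = -2x are polynomials, hence analytic at x = 0.
p(0) = 3,  q(0) = 0.
Indicial equation: r(r-1) + p(0) r + q(0) = 0, i.e. r^2 + (p(0) - 1) r + q(0) = 0, i.e. r^2 + 2 r = 0.
Discriminant: (2)^2 - 4(0) = 4, so r = (-2 ± 2)/2.
Solving: r_1 = 0, r_2 = -2.

indicial: r^2 + 2 r = 0; roots r_1 = 0, r_2 = -2


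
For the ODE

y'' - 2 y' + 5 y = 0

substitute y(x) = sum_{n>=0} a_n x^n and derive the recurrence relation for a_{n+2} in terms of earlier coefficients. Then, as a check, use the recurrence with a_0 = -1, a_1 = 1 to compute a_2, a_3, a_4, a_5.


Substitute y = sum_n a_n x^n.
y''(x) has coefficient (n+2)(n+1) a_{n+2} at x^n;
-2 y'(x) has coefficient -2 (n+1) a_{n+1} at x^n;
5 y(x) has coefficient 5 a_n at x^n.
Matching x^n: (n+2)(n+1) a_{n+2} - 2 (n+1) a_{n+1} + 5 a_n = 0.
Thus a_{n+2} = [2 (n+1) a_{n+1} - 5 a_n] / ((n+1)(n+2)).

Check with a_0 = -1, a_1 = 1 (apply the recurrence for n = 0, 1, 2, 3): a_0 = -1, a_1 = 1, a_2 = 7/2, a_3 = 3/2, a_4 = -17/24, a_5 = -79/120.

a_(n+2) = [2 (n+1) a_(n+1) - 5 a_n] / ((n+1)(n+2)); check: a_0 = -1, a_1 = 1, a_2 = 7/2, a_3 = 3/2, a_4 = -17/24, a_5 = -79/120


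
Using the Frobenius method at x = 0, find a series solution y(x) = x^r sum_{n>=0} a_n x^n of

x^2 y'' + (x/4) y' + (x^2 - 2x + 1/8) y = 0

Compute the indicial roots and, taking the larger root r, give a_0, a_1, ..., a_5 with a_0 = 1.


Write in Frobenius form y'' + (p(x)/x) y' + (q(x)/x^2) y = 0:
  p(x) = 1/4,  q(x) = x^2 - 2x + 1/8.
Indicial equation: r(r-1) + (1/4) r + (1/8) = 0 -> roots r_1 = 1/2, r_2 = 1/4.
Take r = r_1 = 1/2. Let y(x) = x^r sum_{n>=0} a_n x^n with a_0 = 1.
Substitute y = x^r sum a_n x^n and match x^{r+n}. The recurrence is
  D(n) a_n - 2 a_{n-1} + 1 a_{n-2} = 0,  where D(n) = (r+n)(r+n-1) + (1/4)(r+n) + (1/8).
  a_n = [2 a_{n-1} - 1 a_{n-2}] / D(n).
Since the indicial polynomial factors as (r - r_1)(r - r_2), D(n) = (r_1 + n - r_1)(r_1 + n - r_2) = n(n + 1/4).
Evaluating step by step (a_0 = 1):
  n = 1: D(1) = 1(1 + 1/4) = 5/4; numerator = 2(1) = 2; a_1 = (2)/(5/4) = 8/5
  n = 2: D(2) = 2(2 + 1/4) = 9/2; numerator = 2(8/5) - 1(1) = 11/5; a_2 = (11/5)/(9/2) = 22/45
  n = 3: D(3) = 3(3 + 1/4) = 39/4; numerator = 2(22/45) - 1(8/5) = -28/45; a_3 = (-28/45)/(39/4) = -112/1755
  n = 4: D(4) = 4(4 + 1/4) = 17; numerator = 2(-112/1755) - 1(22/45) = -1082/1755; a_4 = (-1082/1755)/(17) = -1082/29835
  n = 5: D(5) = 5(5 + 1/4) = 105/4; numerator = 2(-1082/29835) - 1(-112/1755) = -4/459; a_5 = (-4/459)/(105/4) = -16/48195

r = 1/2; a_0 = 1; a_1 = 8/5; a_2 = 22/45; a_3 = -112/1755; a_4 = -1082/29835; a_5 = -16/48195


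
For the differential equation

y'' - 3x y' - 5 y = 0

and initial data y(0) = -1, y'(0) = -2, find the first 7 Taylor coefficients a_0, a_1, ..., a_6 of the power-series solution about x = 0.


Ansatz: y(x) = sum_{n>=0} a_n x^n, so y'(x) = sum_{n>=1} n a_n x^(n-1) and y''(x) = sum_{n>=2} n(n-1) a_n x^(n-2).
Substitute into P(x) y'' + Q(x) y' + R(x) y = 0 with P(x) = 1, Q(x) = -3x, R(x) = -5, and match powers of x.
Initial conditions: a_0 = -1, a_1 = -2.
Setting the coefficient of each power of x to zero and solving order by order (substituting the coefficients already found):
  x^0: 2 a_2 - 5 a_0 = 0  ->  2 a_2 = 5 a_0 = -5  ->  a_2 = -5/2
  x^1: 6 a_3 - 8 a_1 = 0  ->  6 a_3 = 8 a_1 = -16  ->  a_3 = -8/3
  x^2: 12 a_4 - 11 a_2 = 0  ->  12 a_4 = 11 a_2 = -55/2  ->  a_4 = -55/24
  x^3: 20 a_5 - 14 a_3 = 0  ->  20 a_5 = 14 a_3 = -112/3  ->  a_5 = -28/15
  x^4: 30 a_6 - 17 a_4 = 0  ->  30 a_6 = 17 a_4 = -935/24  ->  a_6 = -187/144
Truncated series: y(x) = -1 - 2 x - (5/2) x^2 - (8/3) x^3 - (55/24) x^4 - (28/15) x^5 - (187/144) x^6 + O(x^7).

a_0 = -1; a_1 = -2; a_2 = -5/2; a_3 = -8/3; a_4 = -55/24; a_5 = -28/15; a_6 = -187/144


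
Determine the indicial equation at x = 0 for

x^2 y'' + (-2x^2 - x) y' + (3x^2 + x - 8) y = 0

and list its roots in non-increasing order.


Divide by x^2 to reach normal form y'' + P_1(x) y' + P_2(x) y = 0 with P_1(x) = -2 - 1/x and P_2(x) = 3 + 1/x - 8/x^2.
x = 0 is a singular point because the y'-coefficient -2 - 1/x has a pole at x = 0 and the y-coefficient 3 + 1/x - 8/x^2 has a pole at x = 0.
It is a regular singular point because x P_1(x) = p(x) = -2x - 1 and x^2 P_2(x) = q(x) = 3x^2 + x - 8 are polynomials, hence analytic at x = 0.
p(0) = -1,  q(0) = -8.
Indicial equation: r(r-1) + p(0) r + q(0) = 0, i.e. r^2 + (p(0) - 1) r + q(0) = 0, i.e. r^2 - 2 r - 8 = 0.
Discriminant: (-2)^2 - 4(-8) = 36, so r = (2 ± 6)/2.
Solving: r_1 = 4, r_2 = -2.

indicial: r^2 - 2 r - 8 = 0; roots r_1 = 4, r_2 = -2


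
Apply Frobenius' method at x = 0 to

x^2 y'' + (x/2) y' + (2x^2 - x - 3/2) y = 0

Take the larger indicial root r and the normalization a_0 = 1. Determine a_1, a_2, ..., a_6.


Write in Frobenius form y'' + (p(x)/x) y' + (q(x)/x^2) y = 0:
  p(x) = 1/2,  q(x) = 2x^2 - x - 3/2.
Indicial equation: r(r-1) + (1/2) r + (-3/2) = 0 -> roots r_1 = 3/2, r_2 = -1.
Take r = r_1 = 3/2. Let y(x) = x^r sum_{n>=0} a_n x^n with a_0 = 1.
Substitute y = x^r sum a_n x^n and match x^{r+n}. The recurrence is
  D(n) a_n - 1 a_{n-1} + 2 a_{n-2} = 0,  where D(n) = (r+n)(r+n-1) + (1/2)(r+n) + (-3/2).
  a_n = [1 a_{n-1} - 2 a_{n-2}] / D(n).
Since the indicial polynomial factors as (r - r_1)(r - r_2), D(n) = (r_1 + n - r_1)(r_1 + n - r_2) = n(n + 5/2).
Evaluating step by step (a_0 = 1):
  n = 1: D(1) = 1(1 + 5/2) = 7/2; numerator = 1(1) = 1; a_1 = (1)/(7/2) = 2/7
  n = 2: D(2) = 2(2 + 5/2) = 9; numerator = 1(2/7) - 2(1) = -12/7; a_2 = (-12/7)/(9) = -4/21
  n = 3: D(3) = 3(3 + 5/2) = 33/2; numerator = 1(-4/21) - 2(2/7) = -16/21; a_3 = (-16/21)/(33/2) = -32/693
  n = 4: D(4) = 4(4 + 5/2) = 26; numerator = 1(-32/693) - 2(-4/21) = 232/693; a_4 = (232/693)/(26) = 116/9009
  n = 5: D(5) = 5(5 + 5/2) = 75/2; numerator = 1(116/9009) - 2(-32/693) = 316/3003; a_5 = (316/3003)/(75/2) = 632/225225
  n = 6: D(6) = 6(6 + 5/2) = 51; numerator = 1(632/225225) - 2(116/9009) = -5168/225225; a_6 = (-5168/225225)/(51) = -304/675675

r = 3/2; a_0 = 1; a_1 = 2/7; a_2 = -4/21; a_3 = -32/693; a_4 = 116/9009; a_5 = 632/225225; a_6 = -304/675675


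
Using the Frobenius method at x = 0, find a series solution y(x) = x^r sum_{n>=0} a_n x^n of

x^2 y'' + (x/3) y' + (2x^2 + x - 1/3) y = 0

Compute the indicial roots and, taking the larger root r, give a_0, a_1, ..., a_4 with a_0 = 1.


Write in Frobenius form y'' + (p(x)/x) y' + (q(x)/x^2) y = 0:
  p(x) = 1/3,  q(x) = 2x^2 + x - 1/3.
Indicial equation: r(r-1) + (1/3) r + (-1/3) = 0 -> roots r_1 = 1, r_2 = -1/3.
Take r = r_1 = 1. Let y(x) = x^r sum_{n>=0} a_n x^n with a_0 = 1.
Substitute y = x^r sum a_n x^n and match x^{r+n}. The recurrence is
  D(n) a_n + 1 a_{n-1} + 2 a_{n-2} = 0,  where D(n) = (r+n)(r+n-1) + (1/3)(r+n) + (-1/3).
  a_n = [-1 a_{n-1} - 2 a_{n-2}] / D(n).
Since the indicial polynomial factors as (r - r_1)(r - r_2), D(n) = (r_1 + n - r_1)(r_1 + n - r_2) = n(n + 4/3).
Evaluating step by step (a_0 = 1):
  n = 1: D(1) = 1(1 + 4/3) = 7/3; numerator = -1(1) = -1; a_1 = (-1)/(7/3) = -3/7
  n = 2: D(2) = 2(2 + 4/3) = 20/3; numerator = -1(-3/7) - 2(1) = -11/7; a_2 = (-11/7)/(20/3) = -33/140
  n = 3: D(3) = 3(3 + 4/3) = 13; numerator = -1(-33/140) - 2(-3/7) = 153/140; a_3 = (153/140)/(13) = 153/1820
  n = 4: D(4) = 4(4 + 4/3) = 64/3; numerator = -1(153/1820) - 2(-33/140) = 141/364; a_4 = (141/364)/(64/3) = 423/23296

r = 1; a_0 = 1; a_1 = -3/7; a_2 = -33/140; a_3 = 153/1820; a_4 = 423/23296


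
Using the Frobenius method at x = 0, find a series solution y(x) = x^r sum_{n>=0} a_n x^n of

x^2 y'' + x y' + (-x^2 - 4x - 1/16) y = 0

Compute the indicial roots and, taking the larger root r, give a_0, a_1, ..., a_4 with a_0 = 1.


Write in Frobenius form y'' + (p(x)/x) y' + (q(x)/x^2) y = 0:
  p(x) = 1,  q(x) = -x^2 - 4x - 1/16.
Indicial equation: r(r-1) + (1) r + (-1/16) = 0 -> roots r_1 = 1/4, r_2 = -1/4.
Take r = r_1 = 1/4. Let y(x) = x^r sum_{n>=0} a_n x^n with a_0 = 1.
Substitute y = x^r sum a_n x^n and match x^{r+n}. The recurrence is
  D(n) a_n - 4 a_{n-1} - 1 a_{n-2} = 0,  where D(n) = (r+n)(r+n-1) + (1)(r+n) + (-1/16).
  a_n = [4 a_{n-1} + 1 a_{n-2}] / D(n).
Since the indicial polynomial factors as (r - r_1)(r - r_2), D(n) = (r_1 + n - r_1)(r_1 + n - r_2) = n(n + 1/2).
Evaluating step by step (a_0 = 1):
  n = 1: D(1) = 1(1 + 1/2) = 3/2; numerator = 4(1) = 4; a_1 = (4)/(3/2) = 8/3
  n = 2: D(2) = 2(2 + 1/2) = 5; numerator = 4(8/3) + 1(1) = 35/3; a_2 = (35/3)/(5) = 7/3
  n = 3: D(3) = 3(3 + 1/2) = 21/2; numerator = 4(7/3) + 1(8/3) = 12; a_3 = (12)/(21/2) = 8/7
  n = 4: D(4) = 4(4 + 1/2) = 18; numerator = 4(8/7) + 1(7/3) = 145/21; a_4 = (145/21)/(18) = 145/378

r = 1/4; a_0 = 1; a_1 = 8/3; a_2 = 7/3; a_3 = 8/7; a_4 = 145/378


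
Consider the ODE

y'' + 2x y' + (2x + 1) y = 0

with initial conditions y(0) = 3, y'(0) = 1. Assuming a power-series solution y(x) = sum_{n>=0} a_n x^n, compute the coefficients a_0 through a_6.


Ansatz: y(x) = sum_{n>=0} a_n x^n, so y'(x) = sum_{n>=1} n a_n x^(n-1) and y''(x) = sum_{n>=2} n(n-1) a_n x^(n-2).
Substitute into P(x) y'' + Q(x) y' + R(x) y = 0 with P(x) = 1, Q(x) = 2x, R(x) = 2x + 1, and match powers of x.
Initial conditions: a_0 = 3, a_1 = 1.
Setting the coefficient of each power of x to zero and solving order by order (substituting the coefficients already found):
  x^0: 2 a_2 + a_0 = 0  ->  2 a_2 = -a_0 = -3  ->  a_2 = -3/2
  x^1: 6 a_3 + 3 a_1 + 2 a_0 = 0  ->  6 a_3 = -3 a_1 - 2 a_0 = -9  ->  a_3 = -3/2
  x^2: 12 a_4 + 5 a_2 + 2 a_1 = 0  ->  12 a_4 = -5 a_2 - 2 a_1 = 11/2  ->  a_4 = 11/24
  x^3: 20 a_5 + 7 a_3 + 2 a_2 = 0  ->  20 a_5 = -7 a_3 - 2 a_2 = 27/2  ->  a_5 = 27/40
  x^4: 30 a_6 + 9 a_4 + 2 a_3 = 0  ->  30 a_6 = -9 a_4 - 2 a_3 = -9/8  ->  a_6 = -3/80
Truncated series: y(x) = 3 + x - (3/2) x^2 - (3/2) x^3 + (11/24) x^4 + (27/40) x^5 - (3/80) x^6 + O(x^7).

a_0 = 3; a_1 = 1; a_2 = -3/2; a_3 = -3/2; a_4 = 11/24; a_5 = 27/40; a_6 = -3/80


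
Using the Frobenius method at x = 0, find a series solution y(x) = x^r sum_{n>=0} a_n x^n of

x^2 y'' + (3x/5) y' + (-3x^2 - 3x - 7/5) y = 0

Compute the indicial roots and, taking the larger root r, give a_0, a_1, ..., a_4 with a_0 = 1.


Write in Frobenius form y'' + (p(x)/x) y' + (q(x)/x^2) y = 0:
  p(x) = 3/5,  q(x) = -3x^2 - 3x - 7/5.
Indicial equation: r(r-1) + (3/5) r + (-7/5) = 0 -> roots r_1 = 7/5, r_2 = -1.
Take r = r_1 = 7/5. Let y(x) = x^r sum_{n>=0} a_n x^n with a_0 = 1.
Substitute y = x^r sum a_n x^n and match x^{r+n}. The recurrence is
  D(n) a_n - 3 a_{n-1} - 3 a_{n-2} = 0,  where D(n) = (r+n)(r+n-1) + (3/5)(r+n) + (-7/5).
  a_n = [3 a_{n-1} + 3 a_{n-2}] / D(n).
Since the indicial polynomial factors as (r - r_1)(r - r_2), D(n) = (r_1 + n - r_1)(r_1 + n - r_2) = n(n + 12/5).
Evaluating step by step (a_0 = 1):
  n = 1: D(1) = 1(1 + 12/5) = 17/5; numerator = 3(1) = 3; a_1 = (3)/(17/5) = 15/17
  n = 2: D(2) = 2(2 + 12/5) = 44/5; numerator = 3(15/17) + 3(1) = 96/17; a_2 = (96/17)/(44/5) = 120/187
  n = 3: D(3) = 3(3 + 12/5) = 81/5; numerator = 3(120/187) + 3(15/17) = 855/187; a_3 = (855/187)/(81/5) = 475/1683
  n = 4: D(4) = 4(4 + 12/5) = 128/5; numerator = 3(475/1683) + 3(120/187) = 1555/561; a_4 = (1555/561)/(128/5) = 7775/71808

r = 7/5; a_0 = 1; a_1 = 15/17; a_2 = 120/187; a_3 = 475/1683; a_4 = 7775/71808


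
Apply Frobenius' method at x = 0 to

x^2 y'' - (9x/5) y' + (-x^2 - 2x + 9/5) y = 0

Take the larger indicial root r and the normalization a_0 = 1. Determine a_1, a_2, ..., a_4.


Write in Frobenius form y'' + (p(x)/x) y' + (q(x)/x^2) y = 0:
  p(x) = -9/5,  q(x) = -x^2 - 2x + 9/5.
Indicial equation: r(r-1) + (-9/5) r + (9/5) = 0 -> roots r_1 = 9/5, r_2 = 1.
Take r = r_1 = 9/5. Let y(x) = x^r sum_{n>=0} a_n x^n with a_0 = 1.
Substitute y = x^r sum a_n x^n and match x^{r+n}. The recurrence is
  D(n) a_n - 2 a_{n-1} - 1 a_{n-2} = 0,  where D(n) = (r+n)(r+n-1) + (-9/5)(r+n) + (9/5).
  a_n = [2 a_{n-1} + 1 a_{n-2}] / D(n).
Since the indicial polynomial factors as (r - r_1)(r - r_2), D(n) = (r_1 + n - r_1)(r_1 + n - r_2) = n(n + 4/5).
Evaluating step by step (a_0 = 1):
  n = 1: D(1) = 1(1 + 4/5) = 9/5; numerator = 2(1) = 2; a_1 = (2)/(9/5) = 10/9
  n = 2: D(2) = 2(2 + 4/5) = 28/5; numerator = 2(10/9) + 1(1) = 29/9; a_2 = (29/9)/(28/5) = 145/252
  n = 3: D(3) = 3(3 + 4/5) = 57/5; numerator = 2(145/252) + 1(10/9) = 95/42; a_3 = (95/42)/(57/5) = 25/126
  n = 4: D(4) = 4(4 + 4/5) = 96/5; numerator = 2(25/126) + 1(145/252) = 35/36; a_4 = (35/36)/(96/5) = 175/3456

r = 9/5; a_0 = 1; a_1 = 10/9; a_2 = 145/252; a_3 = 25/126; a_4 = 175/3456


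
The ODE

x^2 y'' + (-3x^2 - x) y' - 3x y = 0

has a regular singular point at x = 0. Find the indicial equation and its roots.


Divide by x^2 to reach normal form y'' + P_1(x) y' + P_2(x) y = 0 with P_1(x) = -3 - 1/x and P_2(x) = -3/x.
x = 0 is a singular point because the y'-coefficient -3 - 1/x has a pole at x = 0 and the y-coefficient -3/x has a pole at x = 0.
It is a regular singular point because x P_1(x) = p(x) = -3x - 1 and x^2 P_2(x) = q(x) = -3x are polynomials, hence analytic at x = 0.
p(0) = -1,  q(0) = 0.
Indicial equation: r(r-1) + p(0) r + q(0) = 0, i.e. r^2 + (p(0) - 1) r + q(0) = 0, i.e. r^2 - 2 r = 0.
Discriminant: (-2)^2 - 4(0) = 4, so r = (2 ± 2)/2.
Solving: r_1 = 2, r_2 = 0.

indicial: r^2 - 2 r = 0; roots r_1 = 2, r_2 = 0


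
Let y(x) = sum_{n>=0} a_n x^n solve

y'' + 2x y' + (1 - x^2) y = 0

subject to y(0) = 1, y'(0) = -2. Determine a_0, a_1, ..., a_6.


Ansatz: y(x) = sum_{n>=0} a_n x^n, so y'(x) = sum_{n>=1} n a_n x^(n-1) and y''(x) = sum_{n>=2} n(n-1) a_n x^(n-2).
Substitute into P(x) y'' + Q(x) y' + R(x) y = 0 with P(x) = 1, Q(x) = 2x, R(x) = 1 - x^2, and match powers of x.
Initial conditions: a_0 = 1, a_1 = -2.
Setting the coefficient of each power of x to zero and solving order by order (substituting the coefficients already found):
  x^0: 2 a_2 + a_0 = 0  ->  2 a_2 = -a_0 = -1  ->  a_2 = -1/2
  x^1: 6 a_3 + 3 a_1 = 0  ->  6 a_3 = -3 a_1 = 6  ->  a_3 = 1
  x^2: 12 a_4 + 5 a_2 - a_0 = 0  ->  12 a_4 = -5 a_2 + a_0 = 7/2  ->  a_4 = 7/24
  x^3: 20 a_5 + 7 a_3 - a_1 = 0  ->  20 a_5 = -7 a_3 + a_1 = -9  ->  a_5 = -9/20
  x^4: 30 a_6 + 9 a_4 - a_2 = 0  ->  30 a_6 = -9 a_4 + a_2 = -25/8  ->  a_6 = -5/48
Truncated series: y(x) = 1 - 2 x - (1/2) x^2 + x^3 + (7/24) x^4 - (9/20) x^5 - (5/48) x^6 + O(x^7).

a_0 = 1; a_1 = -2; a_2 = -1/2; a_3 = 1; a_4 = 7/24; a_5 = -9/20; a_6 = -5/48


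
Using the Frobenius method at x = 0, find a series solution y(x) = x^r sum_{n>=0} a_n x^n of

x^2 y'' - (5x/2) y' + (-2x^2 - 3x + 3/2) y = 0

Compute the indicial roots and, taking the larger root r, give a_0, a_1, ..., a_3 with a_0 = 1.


Write in Frobenius form y'' + (p(x)/x) y' + (q(x)/x^2) y = 0:
  p(x) = -5/2,  q(x) = -2x^2 - 3x + 3/2.
Indicial equation: r(r-1) + (-5/2) r + (3/2) = 0 -> roots r_1 = 3, r_2 = 1/2.
Take r = r_1 = 3. Let y(x) = x^r sum_{n>=0} a_n x^n with a_0 = 1.
Substitute y = x^r sum a_n x^n and match x^{r+n}. The recurrence is
  D(n) a_n - 3 a_{n-1} - 2 a_{n-2} = 0,  where D(n) = (r+n)(r+n-1) + (-5/2)(r+n) + (3/2).
  a_n = [3 a_{n-1} + 2 a_{n-2}] / D(n).
Since the indicial polynomial factors as (r - r_1)(r - r_2), D(n) = (r_1 + n - r_1)(r_1 + n - r_2) = n(n + 5/2).
Evaluating step by step (a_0 = 1):
  n = 1: D(1) = 1(1 + 5/2) = 7/2; numerator = 3(1) = 3; a_1 = (3)/(7/2) = 6/7
  n = 2: D(2) = 2(2 + 5/2) = 9; numerator = 3(6/7) + 2(1) = 32/7; a_2 = (32/7)/(9) = 32/63
  n = 3: D(3) = 3(3 + 5/2) = 33/2; numerator = 3(32/63) + 2(6/7) = 68/21; a_3 = (68/21)/(33/2) = 136/693

r = 3; a_0 = 1; a_1 = 6/7; a_2 = 32/63; a_3 = 136/693


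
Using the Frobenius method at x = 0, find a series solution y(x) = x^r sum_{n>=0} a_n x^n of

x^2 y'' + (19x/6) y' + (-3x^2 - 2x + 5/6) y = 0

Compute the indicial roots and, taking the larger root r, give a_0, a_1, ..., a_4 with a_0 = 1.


Write in Frobenius form y'' + (p(x)/x) y' + (q(x)/x^2) y = 0:
  p(x) = 19/6,  q(x) = -3x^2 - 2x + 5/6.
Indicial equation: r(r-1) + (19/6) r + (5/6) = 0 -> roots r_1 = -1/2, r_2 = -5/3.
Take r = r_1 = -1/2. Let y(x) = x^r sum_{n>=0} a_n x^n with a_0 = 1.
Substitute y = x^r sum a_n x^n and match x^{r+n}. The recurrence is
  D(n) a_n - 2 a_{n-1} - 3 a_{n-2} = 0,  where D(n) = (r+n)(r+n-1) + (19/6)(r+n) + (5/6).
  a_n = [2 a_{n-1} + 3 a_{n-2}] / D(n).
Since the indicial polynomial factors as (r - r_1)(r - r_2), D(n) = (r_1 + n - r_1)(r_1 + n - r_2) = n(n + 7/6).
Evaluating step by step (a_0 = 1):
  n = 1: D(1) = 1(1 + 7/6) = 13/6; numerator = 2(1) = 2; a_1 = (2)/(13/6) = 12/13
  n = 2: D(2) = 2(2 + 7/6) = 19/3; numerator = 2(12/13) + 3(1) = 63/13; a_2 = (63/13)/(19/3) = 189/247
  n = 3: D(3) = 3(3 + 7/6) = 25/2; numerator = 2(189/247) + 3(12/13) = 1062/247; a_3 = (1062/247)/(25/2) = 2124/6175
  n = 4: D(4) = 4(4 + 7/6) = 62/3; numerator = 2(2124/6175) + 3(189/247) = 18423/6175; a_4 = (18423/6175)/(62/3) = 55269/382850

r = -1/2; a_0 = 1; a_1 = 12/13; a_2 = 189/247; a_3 = 2124/6175; a_4 = 55269/382850


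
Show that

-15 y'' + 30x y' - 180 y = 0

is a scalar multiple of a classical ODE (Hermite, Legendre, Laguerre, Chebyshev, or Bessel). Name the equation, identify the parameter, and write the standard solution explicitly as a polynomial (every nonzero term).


All three coefficients share the factor -15; dividing through by -15 gives  y'' - 2x y' + 12 y = 0.
This matches the Hermite equation y'' - 2x y' + 2n y = 0 with 2n = 12, so n = 6; the polynomial solution is H_6(x).
With y = sum_k a_k x^k, matching x^k gives (k+2)(k+1) a_{k+2} = 2(k - n) a_k = 2(k - 6) a_k. The right side vanishes at k = 6, so the series with the parity of 6 terminates at degree 6.
Standard normalization: leading coefficient of H_n is 2^n, so a_6 = 2^6 = 64. Work downward with a_k = (k+1)(k+2) a_{k+2} / (2(k - n)):
  a_4 = (5)(6)(64) / (2(4 - 6)) = 1920/(-4) = -480
  a_2 = (3)(4)(-480) / (2(2 - 6)) = -5760/(-8) = 720
  a_0 = (1)(2)(720) / (2(0 - 6)) = 1440/(-12) = -120
Hence H_6(x) = 64 x^6 - 480 x^4 + 720 x^2 - 120.

H_6(x); series = 64 x^6 - 480 x^4 + 720 x^2 - 120


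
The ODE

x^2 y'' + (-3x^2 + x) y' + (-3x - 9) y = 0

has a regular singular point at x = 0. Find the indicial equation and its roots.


Divide by x^2 to reach normal form y'' + P_1(x) y' + P_2(x) y = 0 with P_1(x) = -3 + 1/x and P_2(x) = -3/x - 9/x^2.
x = 0 is a singular point because the y'-coefficient -3 + 1/x has a pole at x = 0 and the y-coefficient -3/x - 9/x^2 has a pole at x = 0.
It is a regular singular point because x P_1(x) = p(x) = 1 - 3x and x^2 P_2(x) = q(x) = -3x - 9 are polynomials, hence analytic at x = 0.
p(0) = 1,  q(0) = -9.
Indicial equation: r(r-1) + p(0) r + q(0) = 0, i.e. r^2 + (p(0) - 1) r + q(0) = 0, i.e. r^2 - 9 = 0.
Discriminant: (0)^2 - 4(-9) = 36, so r = (0 ± 6)/2.
Solving: r_1 = 3, r_2 = -3.

indicial: r^2 - 9 = 0; roots r_1 = 3, r_2 = -3


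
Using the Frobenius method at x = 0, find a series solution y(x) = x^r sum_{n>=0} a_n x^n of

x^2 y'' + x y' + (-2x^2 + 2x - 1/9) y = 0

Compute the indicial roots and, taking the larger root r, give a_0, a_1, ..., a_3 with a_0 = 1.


Write in Frobenius form y'' + (p(x)/x) y' + (q(x)/x^2) y = 0:
  p(x) = 1,  q(x) = -2x^2 + 2x - 1/9.
Indicial equation: r(r-1) + (1) r + (-1/9) = 0 -> roots r_1 = 1/3, r_2 = -1/3.
Take r = r_1 = 1/3. Let y(x) = x^r sum_{n>=0} a_n x^n with a_0 = 1.
Substitute y = x^r sum a_n x^n and match x^{r+n}. The recurrence is
  D(n) a_n + 2 a_{n-1} - 2 a_{n-2} = 0,  where D(n) = (r+n)(r+n-1) + (1)(r+n) + (-1/9).
  a_n = [-2 a_{n-1} + 2 a_{n-2}] / D(n).
Since the indicial polynomial factors as (r - r_1)(r - r_2), D(n) = (r_1 + n - r_1)(r_1 + n - r_2) = n(n + 2/3).
Evaluating step by step (a_0 = 1):
  n = 1: D(1) = 1(1 + 2/3) = 5/3; numerator = -2(1) = -2; a_1 = (-2)/(5/3) = -6/5
  n = 2: D(2) = 2(2 + 2/3) = 16/3; numerator = -2(-6/5) + 2(1) = 22/5; a_2 = (22/5)/(16/3) = 33/40
  n = 3: D(3) = 3(3 + 2/3) = 11; numerator = -2(33/40) + 2(-6/5) = -81/20; a_3 = (-81/20)/(11) = -81/220

r = 1/3; a_0 = 1; a_1 = -6/5; a_2 = 33/40; a_3 = -81/220
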